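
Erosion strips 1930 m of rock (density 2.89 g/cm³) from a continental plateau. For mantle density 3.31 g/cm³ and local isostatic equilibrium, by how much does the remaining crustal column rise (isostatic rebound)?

1690 m

Unloading: uplift u = e ρ_c/ρ_m = 1930 m × 2.89/3.31 = 1690 m.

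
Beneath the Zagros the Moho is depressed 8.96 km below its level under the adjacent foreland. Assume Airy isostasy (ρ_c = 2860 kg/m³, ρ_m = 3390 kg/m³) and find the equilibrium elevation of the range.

By Archimedes' principle applied to the lithosphere: ρ_c h = (ρ_m − ρ_c) r.
h = r (ρ_m − ρ_c) / ρ_c = 8.96 km × (3390 − 2860) / 2860 = 1.66 km.

1.66 km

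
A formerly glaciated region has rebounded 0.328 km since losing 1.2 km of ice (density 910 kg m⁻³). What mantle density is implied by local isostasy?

3330 kg m⁻³

ρ_m = ρ_ice t / u = 910 × 1.2 km/0.328 km = 3330 kg m⁻³.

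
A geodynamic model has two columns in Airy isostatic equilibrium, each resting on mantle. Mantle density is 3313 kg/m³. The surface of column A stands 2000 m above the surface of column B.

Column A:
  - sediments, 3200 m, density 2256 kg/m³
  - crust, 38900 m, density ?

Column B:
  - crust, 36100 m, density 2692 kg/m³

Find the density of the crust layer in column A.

Take the compensation level at the base of the deeper column (depth z_c below the surface of column A) and equate Σ ρ_i t_i down to z_c; mantle fills any gap and the z_c terms cancel.
Column A: 3200×2256 + 38900×ρ + (z_c − 42100)×3313
Column B: 2000×0 + 36100×2692 + (z_c − 2000 − 36100)×3313
The z_c×3313 term appears on both sides and cancels. Collect the known terms of each column as K = Σ(ρt)_known − 3313 × (depth of known layers): K_A = 7219200 − 3313×42100 = −132258100; K_B = 97181200 − 3313×(2000 + 36100) = −29044100.
Balance: K_A + 38900×ρ = K_B, so ρ = (K_B − K_A)/38900 = 103214000/38900 = 2650 kg/m³.

2650 kg/m³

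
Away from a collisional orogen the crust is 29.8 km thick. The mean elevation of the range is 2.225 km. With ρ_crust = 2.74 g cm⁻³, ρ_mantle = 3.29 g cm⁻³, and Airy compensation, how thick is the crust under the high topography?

43.1 km

Root depth r = h ρ_c / (ρ_m − ρ_c) = 2.225 km × 2.74 / 0.55 = 11.08 km.
Total thickness = T + h + r = 29.8 km + 2.225 km + 11.08 km = 43.1 km.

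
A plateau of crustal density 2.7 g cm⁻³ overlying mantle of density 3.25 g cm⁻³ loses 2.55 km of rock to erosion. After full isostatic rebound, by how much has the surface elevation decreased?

Rebound u = e ρ_c/ρ_m = 2.55 km × 2.7/3.25 = 2.118 km.
Net surface drop = e − u = 2.55 km − 2.118 km = e (ρ_m − ρ_c)/ρ_m = 0.432 km.

0.432 km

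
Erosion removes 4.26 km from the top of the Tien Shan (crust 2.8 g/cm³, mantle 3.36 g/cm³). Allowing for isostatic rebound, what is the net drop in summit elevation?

Rebound u = e ρ_c/ρ_m = 4.26 km × 2.8/3.36 = 3.55 km.
Net surface drop = e − u = 4.26 km − 3.55 km = e (ρ_m − ρ_c)/ρ_m = 0.71 km.

0.71 km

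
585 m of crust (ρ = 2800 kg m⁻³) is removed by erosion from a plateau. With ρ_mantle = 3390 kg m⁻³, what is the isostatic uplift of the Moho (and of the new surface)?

Unloading: uplift u = e ρ_c/ρ_m = 585 m × 2800/3390 = 483 m.

483 m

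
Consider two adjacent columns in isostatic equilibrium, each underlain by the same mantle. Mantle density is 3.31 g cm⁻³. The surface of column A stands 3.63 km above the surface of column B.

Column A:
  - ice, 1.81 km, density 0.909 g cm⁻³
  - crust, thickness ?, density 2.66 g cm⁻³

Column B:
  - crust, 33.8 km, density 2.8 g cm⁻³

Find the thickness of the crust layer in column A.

Take the compensation level at the base of the deeper column (depth z_c below the surface of column A) and equate Σ ρ_i t_i down to z_c; mantle fills any gap and the z_c terms cancel.
Column A: 1.81×0.909 + x×2.66 + (z_c − 1.81 − x)×3.31
Column B: 3.63×0 + 33.8×2.8 + (z_c − 3.63 − 33.8)×3.31
The z_c×3.31 term appears on both sides and cancels. Collect the known terms of each column as K = Σ(ρt)_known − 3.31 × (depth of known layers): K_A = 1.64529 − 3.31×1.81 = −4.34581; K_B = 94.64 − 3.31×(3.63 + 33.8) = −29.2533.
Balance: K_A − x×(3.31 − 2.66) = K_B, so x = (K_A − K_B)/(3.31 − 2.66) = 24.9075/0.65 = 38.3 km.

38.3 km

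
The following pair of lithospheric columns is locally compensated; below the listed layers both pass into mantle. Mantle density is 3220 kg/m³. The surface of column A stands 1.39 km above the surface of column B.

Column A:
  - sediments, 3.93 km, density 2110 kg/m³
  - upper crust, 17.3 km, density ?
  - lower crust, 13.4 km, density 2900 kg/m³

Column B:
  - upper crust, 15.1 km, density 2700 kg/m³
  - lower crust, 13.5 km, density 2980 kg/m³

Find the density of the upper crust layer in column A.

Take the compensation level at the base of the deeper column (depth z_c below the surface of column A) and equate Σ ρ_i t_i down to z_c; mantle fills any gap and the z_c terms cancel.
Column A: 3.93×2110 + 17.3×ρ + 13.4×2900 + (z_c − 34.63)×3220
Column B: 1.39×0 + 15.1×2700 + 13.5×2980 + (z_c − 1.39 − 28.6)×3220
The z_c×3220 term appears on both sides and cancels. Collect the known terms of each column as K = Σ(ρt)_known − 3220 × (depth of known layers): K_A = 47152.3 − 3220×34.63 = −64356.3; K_B = 81000 − 3220×(1.39 + 28.6) = −15567.8.
Balance: K_A + 17.3×ρ = K_B, so ρ = (K_B − K_A)/17.3 = 48788.5/17.3 = 2820 kg/m³.

2820 kg/m³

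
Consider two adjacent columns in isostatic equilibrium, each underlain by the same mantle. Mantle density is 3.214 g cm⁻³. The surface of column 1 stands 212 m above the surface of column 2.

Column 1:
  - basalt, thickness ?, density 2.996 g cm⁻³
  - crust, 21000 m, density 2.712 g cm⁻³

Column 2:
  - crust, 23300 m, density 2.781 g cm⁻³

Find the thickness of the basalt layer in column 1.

Take the compensation level at the base of the deeper column (depth z_c below the surface of column 1) and equate Σ ρ_i t_i down to z_c; mantle fills any gap and the z_c terms cancel.
Column 1: x×2.996 + 21000×2.712 + (z_c − 21000 − x)×3.214
Column 2: 212×0 + 23300×2.781 + (z_c − 212 − 23300)×3.214
The z_c×3.214 term appears on both sides and cancels. Collect the known terms of each column as K = Σ(ρt)_known − 3.214 × (depth of known layers): K_1 = 56952 − 3.214×21000 = −10542; K_2 = 64797.3 − 3.214×(212 + 23300) = −10770.268.
Balance: K_1 − x×(3.214 − 2.996) = K_2, so x = (K_1 − K_2)/(3.214 − 2.996) = 228.268/0.218 = 1050 m.

1050 m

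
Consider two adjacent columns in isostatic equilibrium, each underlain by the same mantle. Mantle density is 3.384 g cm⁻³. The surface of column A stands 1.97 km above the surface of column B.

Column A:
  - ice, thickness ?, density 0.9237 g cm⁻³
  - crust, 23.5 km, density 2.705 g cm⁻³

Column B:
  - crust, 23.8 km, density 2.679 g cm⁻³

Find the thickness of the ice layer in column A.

3.04 km

Take the compensation level at the base of the deeper column (depth z_c below the surface of column A) and equate Σ ρ_i t_i down to z_c; mantle fills any gap and the z_c terms cancel.
Column A: x×0.9237 + 23.5×2.705 + (z_c − 23.5 − x)×3.384
Column B: 1.97×0 + 23.8×2.679 + (z_c − 1.97 − 23.8)×3.384
The z_c×3.384 term appears on both sides and cancels. Collect the known terms of each column as K = Σ(ρt)_known − 3.384 × (depth of known layers): K_A = 63.5675 − 3.384×23.5 = −15.9565; K_B = 63.7602 − 3.384×(1.97 + 23.8) = −23.44548.
Balance: K_A − x×(3.384 − 0.9237) = K_B, so x = (K_A − K_B)/(3.384 − 0.9237) = 7.48898/2.4603 = 3.04 km.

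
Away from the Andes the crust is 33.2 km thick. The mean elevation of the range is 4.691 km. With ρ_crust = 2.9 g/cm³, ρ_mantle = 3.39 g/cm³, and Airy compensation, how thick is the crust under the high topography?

65.7 km

Root depth r = h ρ_c / (ρ_m − ρ_c) = 4.691 km × 2.9 / 0.49 = 27.76 km.
Total thickness = T + h + r = 33.2 km + 4.691 km + 27.76 km = 65.7 km.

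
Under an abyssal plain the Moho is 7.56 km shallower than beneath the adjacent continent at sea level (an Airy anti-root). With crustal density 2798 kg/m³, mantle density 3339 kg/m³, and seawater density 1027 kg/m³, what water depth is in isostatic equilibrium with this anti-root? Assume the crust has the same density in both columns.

2.31 km

Replacing a thickness d of crust by seawater at the top must be balanced by replacing crust with mantle at the base: d (ρ_c − ρ_w) = a (ρ_m − ρ_c).
d = a (ρ_m − ρ_c)/(ρ_c − ρ_w) = 7.56 km × 541/1771 = 2.31 km.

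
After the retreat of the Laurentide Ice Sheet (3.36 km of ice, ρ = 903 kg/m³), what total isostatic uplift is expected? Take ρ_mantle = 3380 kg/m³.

Removing the load lets mantle flow back in; uplift u satisfies ρ_ice t = ρ_m u.
u = t ρ_ice/ρ_m = 3.36 km × 903/3380 = 0.898 km.

0.898 km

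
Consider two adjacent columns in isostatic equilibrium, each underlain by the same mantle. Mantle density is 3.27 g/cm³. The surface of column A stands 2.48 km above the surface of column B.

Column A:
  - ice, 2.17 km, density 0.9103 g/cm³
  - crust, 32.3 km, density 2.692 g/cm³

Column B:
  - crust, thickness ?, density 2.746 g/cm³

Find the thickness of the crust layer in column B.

Take the compensation level at the base of the deeper column (depth z_c below the surface of column A) and equate Σ ρ_i t_i down to z_c; mantle fills any gap and the z_c terms cancel.
Column A: 2.17×0.9103 + 32.3×2.692 + (z_c − 34.47)×3.27
Column B: 2.48×0 + x×2.746 + (z_c − 2.48 − 0 − x)×3.27
The z_c×3.27 term appears on both sides and cancels. Collect the known terms of each column as K = Σ(ρt)_known − 3.27 × (depth of known layers): K_A = 88.926951 − 3.27×34.47 = −23.789949; K_B = 0 − 3.27×(2.48 + 0) = −8.1096.
Balance: K_A = K_B − x×(3.27 − 2.746), so x = (K_B − K_A)/(3.27 − 2.746) = 15.6803/0.524 = 29.9 km.

29.9 km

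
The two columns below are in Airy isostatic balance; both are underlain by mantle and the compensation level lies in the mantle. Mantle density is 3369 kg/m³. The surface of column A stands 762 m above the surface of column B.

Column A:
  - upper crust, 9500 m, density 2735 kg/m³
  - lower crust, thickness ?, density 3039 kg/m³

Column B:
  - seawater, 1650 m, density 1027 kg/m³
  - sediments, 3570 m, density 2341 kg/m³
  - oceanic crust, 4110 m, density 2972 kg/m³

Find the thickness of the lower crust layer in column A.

17300 m

Take the compensation level at the base of the deeper column (depth z_c below the surface of column A) and equate Σ ρ_i t_i down to z_c; mantle fills any gap and the z_c terms cancel.
Column A: 9500×2735 + x×3039 + (z_c − 9500 − x)×3369
Column B: 762×0 + 1650×1027 + 3570×2341 + 4110×2972 + (z_c − 762 − 9330)×3369
The z_c×3369 term appears on both sides and cancels. Collect the known terms of each column as K = Σ(ρt)_known − 3369 × (depth of known layers): K_A = 25982500 − 3369×9500 = −6023000; K_B = 22266840 − 3369×(762 + 9330) = −11733108.
Balance: K_A − x×(3369 − 3039) = K_B, so x = (K_A − K_B)/(3369 − 3039) = 5710110/330 = 17300 m.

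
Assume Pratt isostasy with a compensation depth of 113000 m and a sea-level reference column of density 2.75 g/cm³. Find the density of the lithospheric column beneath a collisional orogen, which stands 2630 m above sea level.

2.69 g/cm³

Pratt balance: ρ_ref D = ρ (D + h).
ρ = ρ_ref D/(D + h) = 2.75 × 113000 m/(113000 m + 2630 m) = 2.69 g/cm³.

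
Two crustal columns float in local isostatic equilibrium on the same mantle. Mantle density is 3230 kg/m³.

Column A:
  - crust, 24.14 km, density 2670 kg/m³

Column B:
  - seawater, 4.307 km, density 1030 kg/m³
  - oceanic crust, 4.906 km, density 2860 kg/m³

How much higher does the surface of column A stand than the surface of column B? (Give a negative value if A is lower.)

0.69 km

For any compensation level in the mantle, the mantle terms cancel and isostasy reduces to e = (Σt_A − Σt_B) − (Σ(ρt)_A − Σ(ρt)_B) / ρ_m.
Σt_A = 24.14 km; Σt_B = 9.213 km; Σ(ρt)_A = 64453.8; Σ(ρt)_B = 18467.37 (in km·kg/m³).
e = (24.14 − 9.213) − (64453.8 − 18467.37) / 3230 = 0.69 km.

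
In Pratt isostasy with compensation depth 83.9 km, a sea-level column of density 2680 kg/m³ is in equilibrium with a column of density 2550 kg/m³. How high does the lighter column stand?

4.28 km

ρ_ref D = ρ (D + h) → h = D (ρ_ref − ρ)/ρ.
h = 83.9 km × (2680 − 2550)/2550 = 4.28 km.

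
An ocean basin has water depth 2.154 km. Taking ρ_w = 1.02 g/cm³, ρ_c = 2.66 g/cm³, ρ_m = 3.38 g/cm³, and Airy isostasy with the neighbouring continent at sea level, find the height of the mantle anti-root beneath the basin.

4.91 km

By Archimedes' principle applied to the lithosphere: replacing crust with seawater at the top is compensated by replacing crust with mantle at the base: d (ρ_c − ρ_w) = a (ρ_m − ρ_c).
a = d (ρ_c − ρ_w)/(ρ_m − ρ_c) = 2.154 km × 1.64/0.72 = 4.91 km.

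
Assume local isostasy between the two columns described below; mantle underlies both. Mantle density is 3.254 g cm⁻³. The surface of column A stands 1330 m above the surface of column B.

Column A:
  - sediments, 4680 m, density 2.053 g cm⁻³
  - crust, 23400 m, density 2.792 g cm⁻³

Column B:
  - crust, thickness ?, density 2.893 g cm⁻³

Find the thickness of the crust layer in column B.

Take the compensation level at the base of the deeper column (depth z_c below the surface of column A) and equate Σ ρ_i t_i down to z_c; mantle fills any gap and the z_c terms cancel.
Column A: 4680×2.053 + 23400×2.792 + (z_c − 28080)×3.254
Column B: 1330×0 + x×2.893 + (z_c − 1330 − 0 − x)×3.254
The z_c×3.254 term appears on both sides and cancels. Collect the known terms of each column as K = Σ(ρt)_known − 3.254 × (depth of known layers): K_A = 74940.84 − 3.254×28080 = −16431.48; K_B = 0 − 3.254×(1330 + 0) = −4327.82.
Balance: K_A = K_B − x×(3.254 − 2.893), so x = (K_B − K_A)/(3.254 − 2.893) = 12103.7/0.361 = 33500 m.

33500 m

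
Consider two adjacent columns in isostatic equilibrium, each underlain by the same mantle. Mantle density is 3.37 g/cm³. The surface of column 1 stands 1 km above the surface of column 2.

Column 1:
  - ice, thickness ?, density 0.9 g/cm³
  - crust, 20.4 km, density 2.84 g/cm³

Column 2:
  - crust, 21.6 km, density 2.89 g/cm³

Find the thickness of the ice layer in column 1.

1.18 km

Take the compensation level at the base of the deeper column (depth z_c below the surface of column 1) and equate Σ ρ_i t_i down to z_c; mantle fills any gap and the z_c terms cancel.
Column 1: x×0.9 + 20.4×2.84 + (z_c − 20.4 − x)×3.37
Column 2: 1×0 + 21.6×2.89 + (z_c − 1 − 21.6)×3.37
The z_c×3.37 term appears on both sides and cancels. Collect the known terms of each column as K = Σ(ρt)_known − 3.37 × (depth of known layers): K_1 = 57.936 − 3.37×20.4 = −10.812; K_2 = 62.424 − 3.37×(1 + 21.6) = −13.738.
Balance: K_1 − x×(3.37 − 0.9) = K_2, so x = (K_1 − K_2)/(3.37 − 0.9) = 2.926/2.47 = 1.18 km.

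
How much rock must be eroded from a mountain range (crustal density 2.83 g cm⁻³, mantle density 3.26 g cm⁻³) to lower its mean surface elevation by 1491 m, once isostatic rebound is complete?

11300 m

Net drop Δ = e − u = e − e ρ_c/ρ_m = e (ρ_m − ρ_c)/ρ_m.
e = Δ ρ_m/(ρ_m − ρ_c) = 1491 m × 3.26/0.43 = 11300 m.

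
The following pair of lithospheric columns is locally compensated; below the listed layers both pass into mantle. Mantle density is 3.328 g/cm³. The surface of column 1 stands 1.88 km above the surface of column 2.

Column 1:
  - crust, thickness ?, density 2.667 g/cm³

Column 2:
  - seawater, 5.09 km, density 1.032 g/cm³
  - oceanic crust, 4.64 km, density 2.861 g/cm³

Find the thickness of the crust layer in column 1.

Take the compensation level at the base of the deeper column (depth z_c below the surface of column 1) and equate Σ ρ_i t_i down to z_c; mantle fills any gap and the z_c terms cancel.
Column 1: x×2.667 + (z_c − 0 − x)×3.328
Column 2: 1.88×0 + 5.09×1.032 + 4.64×2.861 + (z_c − 1.88 − 9.73)×3.328
The z_c×3.328 term appears on both sides and cancels. Collect the known terms of each column as K = Σ(ρt)_known − 3.328 × (depth of known layers): K_1 = 0 − 3.328×0 = 0; K_2 = 18.52792 − 3.328×(1.88 + 9.73) = −20.11016.
Balance: K_1 − x×(3.328 − 2.667) = K_2, so x = (K_1 − K_2)/(3.328 − 2.667) = 20.1102/0.661 = 30.4 km.

30.4 km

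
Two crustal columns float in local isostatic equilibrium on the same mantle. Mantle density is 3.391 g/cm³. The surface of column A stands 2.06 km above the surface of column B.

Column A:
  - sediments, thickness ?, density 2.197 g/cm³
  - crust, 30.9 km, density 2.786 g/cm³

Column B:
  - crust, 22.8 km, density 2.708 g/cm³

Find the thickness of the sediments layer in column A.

3.24 km

Take the compensation level at the base of the deeper column (depth z_c below the surface of column A) and equate Σ ρ_i t_i down to z_c; mantle fills any gap and the z_c terms cancel.
Column A: x×2.197 + 30.9×2.786 + (z_c − 30.9 − x)×3.391
Column B: 2.06×0 + 22.8×2.708 + (z_c − 2.06 − 22.8)×3.391
The z_c×3.391 term appears on both sides and cancels. Collect the known terms of each column as K = Σ(ρt)_known − 3.391 × (depth of known layers): K_A = 86.0874 − 3.391×30.9 = −18.6945; K_B = 61.7424 − 3.391×(2.06 + 22.8) = −22.55786.
Balance: K_A − x×(3.391 − 2.197) = K_B, so x = (K_A − K_B)/(3.391 − 2.197) = 3.86336/1.194 = 3.24 km.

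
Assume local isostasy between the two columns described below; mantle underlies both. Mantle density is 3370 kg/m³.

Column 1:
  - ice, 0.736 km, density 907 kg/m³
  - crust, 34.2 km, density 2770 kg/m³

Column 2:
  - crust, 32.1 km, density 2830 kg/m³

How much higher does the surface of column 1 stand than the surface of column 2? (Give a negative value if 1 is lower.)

1.48 km

For any compensation level in the mantle, the mantle terms cancel and isostasy reduces to e = (Σt_1 − Σt_2) − (Σ(ρt)_1 − Σ(ρt)_2) / ρ_m.
Σt_1 = 34.936 km; Σt_2 = 32.1 km; Σ(ρt)_1 = 95401.552; Σ(ρt)_2 = 90843 (in km·kg/m³).
e = (34.936 − 32.1) − (95401.552 − 90843) / 3370 = 1.48 km.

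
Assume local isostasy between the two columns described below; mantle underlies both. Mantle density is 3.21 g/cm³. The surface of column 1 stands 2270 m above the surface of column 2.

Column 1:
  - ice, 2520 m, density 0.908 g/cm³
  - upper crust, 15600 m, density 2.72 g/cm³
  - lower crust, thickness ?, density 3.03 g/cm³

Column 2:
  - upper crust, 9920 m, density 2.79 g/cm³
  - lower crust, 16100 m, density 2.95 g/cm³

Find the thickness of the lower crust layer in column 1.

12200 m

Take the compensation level at the base of the deeper column (depth z_c below the surface of column 1) and equate Σ ρ_i t_i down to z_c; mantle fills any gap and the z_c terms cancel.
Column 1: 2520×0.908 + 15600×2.72 + x×3.03 + (z_c − 18120 − x)×3.21
Column 2: 2270×0 + 9920×2.79 + 16100×2.95 + (z_c − 2270 − 26020)×3.21
The z_c×3.21 term appears on both sides and cancels. Collect the known terms of each column as K = Σ(ρt)_known − 3.21 × (depth of known layers): K_1 = 44720.16 − 3.21×18120 = −13445.04; K_2 = 75171.8 − 3.21×(2270 + 26020) = −15639.1.
Balance: K_1 − x×(3.21 − 3.03) = K_2, so x = (K_1 − K_2)/(3.21 − 3.03) = 2194.06/0.18 = 12200 m.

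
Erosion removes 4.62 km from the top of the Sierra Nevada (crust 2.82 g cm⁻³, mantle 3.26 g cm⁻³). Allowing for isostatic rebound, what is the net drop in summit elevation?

0.624 km

Rebound u = e ρ_c/ρ_m = 4.62 km × 2.82/3.26 = 3.996 km.
Net surface drop = e − u = 4.62 km − 3.996 km = e (ρ_m − ρ_c)/ρ_m = 0.624 km.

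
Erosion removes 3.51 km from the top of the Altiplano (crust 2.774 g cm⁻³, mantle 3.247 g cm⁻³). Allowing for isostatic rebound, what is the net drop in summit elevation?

0.511 km

Rebound u = e ρ_c/ρ_m = 3.51 km × 2.774/3.247 = 2.999 km.
Net surface drop = e − u = 3.51 km − 2.999 km = e (ρ_m − ρ_c)/ρ_m = 0.511 km.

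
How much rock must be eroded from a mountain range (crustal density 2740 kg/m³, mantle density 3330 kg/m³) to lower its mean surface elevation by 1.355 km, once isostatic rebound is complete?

Net drop Δ = e − u = e − e ρ_c/ρ_m = e (ρ_m − ρ_c)/ρ_m.
e = Δ ρ_m/(ρ_m − ρ_c) = 1.355 km × 3330/590 = 7.65 km.

7.65 km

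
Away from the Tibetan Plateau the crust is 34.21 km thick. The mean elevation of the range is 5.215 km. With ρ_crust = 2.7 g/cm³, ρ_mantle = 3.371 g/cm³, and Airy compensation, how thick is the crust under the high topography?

60.4 km

Root depth r = h ρ_c / (ρ_m − ρ_c) = 5.215 km × 2.7 / 0.671 = 20.98 km.
Total thickness = T + h + r = 34.21 km + 5.215 km + 20.98 km = 60.4 km.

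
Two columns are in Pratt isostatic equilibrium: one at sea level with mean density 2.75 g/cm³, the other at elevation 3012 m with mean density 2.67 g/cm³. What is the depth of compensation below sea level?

101000 m

ρ_ref D = ρ (D + h) → D (ρ_ref − ρ) = ρ h.
D = ρ h/(ρ_ref − ρ) = 2.67 × 3012 m/(2.75 − 2.67) = 101000 m.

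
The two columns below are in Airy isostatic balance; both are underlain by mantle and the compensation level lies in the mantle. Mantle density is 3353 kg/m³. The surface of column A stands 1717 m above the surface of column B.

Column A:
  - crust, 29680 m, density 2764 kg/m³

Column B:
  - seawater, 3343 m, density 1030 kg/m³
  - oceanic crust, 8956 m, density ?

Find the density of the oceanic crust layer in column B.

Take the compensation level at the base of the deeper column (depth z_c below the surface of column A) and equate Σ ρ_i t_i down to z_c; mantle fills any gap and the z_c terms cancel.
Column A: 29680×2764 + (z_c − 29680)×3353
Column B: 1717×0 + 3343×1030 + 8956×ρ + (z_c − 1717 − 12299)×3353
The z_c×3353 term appears on both sides and cancels. Collect the known terms of each column as K = Σ(ρt)_known − 3353 × (depth of known layers): K_A = 82035520 − 3353×29680 = −17481520; K_B = 3443290 − 3353×(1717 + 12299) = −43552358.
Balance: K_A = K_B + 8956×ρ, so ρ = (K_A − K_B)/8956 = 26070800/8956 = 2910 kg/m³.

2910 kg/m³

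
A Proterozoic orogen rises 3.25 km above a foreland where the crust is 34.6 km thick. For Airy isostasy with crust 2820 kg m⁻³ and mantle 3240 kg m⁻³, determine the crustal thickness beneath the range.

59.7 km

Root depth r = h ρ_c / (ρ_m − ρ_c) = 3.25 km × 2820 / 420 = 21.82 km.
Total thickness = T + h + r = 34.6 km + 3.25 km + 21.82 km = 59.7 km.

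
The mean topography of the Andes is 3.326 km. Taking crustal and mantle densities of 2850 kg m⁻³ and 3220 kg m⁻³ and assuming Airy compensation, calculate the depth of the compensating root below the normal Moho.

Isostatic balance requires: the weight of the topography is balanced by the buoyancy of the root, ρ_c h = (ρ_m − ρ_c) r.
r = h · ρ_c / (ρ_m − ρ_c) = 3.326 km × 2850 / (3220 − 2850) = 25.6 km.

25.6 km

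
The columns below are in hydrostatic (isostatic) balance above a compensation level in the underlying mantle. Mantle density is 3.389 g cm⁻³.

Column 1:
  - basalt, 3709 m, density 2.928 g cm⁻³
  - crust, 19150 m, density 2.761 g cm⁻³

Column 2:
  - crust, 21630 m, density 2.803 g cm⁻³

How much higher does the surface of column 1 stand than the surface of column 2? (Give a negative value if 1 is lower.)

For any compensation level in the mantle, the mantle terms cancel and isostasy reduces to e = (Σt_1 − Σt_2) − (Σ(ρt)_1 − Σ(ρt)_2) / ρ_m.
Σt_1 = 22859 m; Σt_2 = 21630 m; Σ(ρt)_1 = 63733.102; Σ(ρt)_2 = 60628.89 (in m·g cm⁻³).
e = (22859 − 21630) − (63733.102 − 60628.89) / 3.389 = 313 m.

313 m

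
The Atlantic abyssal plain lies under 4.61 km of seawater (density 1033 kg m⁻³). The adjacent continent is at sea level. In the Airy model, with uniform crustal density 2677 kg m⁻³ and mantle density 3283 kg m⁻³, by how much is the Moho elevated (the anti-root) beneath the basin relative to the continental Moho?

Equating mass per unit area of the two columns: replacing crust with seawater at the top is compensated by replacing crust with mantle at the base: d (ρ_c − ρ_w) = a (ρ_m − ρ_c).
a = d (ρ_c − ρ_w)/(ρ_m − ρ_c) = 4.61 km × 1644/606 = 12.5 km.

12.5 km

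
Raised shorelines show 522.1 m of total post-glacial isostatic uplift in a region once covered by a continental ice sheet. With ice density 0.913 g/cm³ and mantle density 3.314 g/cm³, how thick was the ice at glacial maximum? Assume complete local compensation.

1900 m

u = t ρ_ice/ρ_m → t = u ρ_m/ρ_ice = 522.1 m × 3.314/0.913 = 1900 m.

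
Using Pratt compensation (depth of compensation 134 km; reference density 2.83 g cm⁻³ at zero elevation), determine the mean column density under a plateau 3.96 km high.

Pratt balance: ρ_ref D = ρ (D + h).
ρ = ρ_ref D/(D + h) = 2.83 × 134 km/(134 km + 3.96 km) = 2.75 g cm⁻³.

2.75 g cm⁻³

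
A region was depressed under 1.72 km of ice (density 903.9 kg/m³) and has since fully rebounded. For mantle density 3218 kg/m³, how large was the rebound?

Removing the load lets mantle flow back in; uplift u satisfies ρ_ice t = ρ_m u.
u = t ρ_ice/ρ_m = 1.72 km × 903.9/3218 = 0.483 km.

0.483 km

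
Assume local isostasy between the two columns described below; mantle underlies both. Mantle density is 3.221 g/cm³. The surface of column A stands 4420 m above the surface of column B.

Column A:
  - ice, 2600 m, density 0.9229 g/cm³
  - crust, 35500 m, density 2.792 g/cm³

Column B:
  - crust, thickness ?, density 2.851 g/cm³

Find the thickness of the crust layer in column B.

Take the compensation level at the base of the deeper column (depth z_c below the surface of column A) and equate Σ ρ_i t_i down to z_c; mantle fills any gap and the z_c terms cancel.
Column A: 2600×0.9229 + 35500×2.792 + (z_c − 38100)×3.221
Column B: 4420×0 + x×2.851 + (z_c − 4420 − 0 − x)×3.221
The z_c×3.221 term appears on both sides and cancels. Collect the known terms of each column as K = Σ(ρt)_known − 3.221 × (depth of known layers): K_A = 101515.54 − 3.221×38100 = −21204.56; K_B = 0 − 3.221×(4420 + 0) = −14236.82.
Balance: K_A = K_B − x×(3.221 − 2.851), so x = (K_B − K_A)/(3.221 − 2.851) = 6967.74/0.37 = 18800 m.

18800 m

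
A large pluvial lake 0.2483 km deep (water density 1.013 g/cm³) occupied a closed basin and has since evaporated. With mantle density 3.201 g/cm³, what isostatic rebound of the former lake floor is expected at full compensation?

0.0786 km

u = d ρ_w/ρ_m = 0.2483 km × 1.013/3.201 = 0.0786 km.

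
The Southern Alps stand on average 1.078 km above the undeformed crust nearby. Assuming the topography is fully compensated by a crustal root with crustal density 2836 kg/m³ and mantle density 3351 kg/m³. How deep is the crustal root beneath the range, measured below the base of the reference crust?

5.94 km

For local isostatic compensation: the weight of the topography is balanced by the buoyancy of the root, ρ_c h = (ρ_m − ρ_c) r.
r = h · ρ_c / (ρ_m − ρ_c) = 1.078 km × 2836 / (3351 − 2836) = 5.94 km.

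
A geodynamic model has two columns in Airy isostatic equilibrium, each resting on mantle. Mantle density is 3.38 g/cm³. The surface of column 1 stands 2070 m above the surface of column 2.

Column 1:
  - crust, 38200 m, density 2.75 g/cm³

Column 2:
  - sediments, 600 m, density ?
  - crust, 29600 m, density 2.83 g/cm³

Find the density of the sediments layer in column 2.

2.06 g/cm³

Take the compensation level at the base of the deeper column (depth z_c below the surface of column 1) and equate Σ ρ_i t_i down to z_c; mantle fills any gap and the z_c terms cancel.
Column 1: 38200×2.75 + (z_c − 38200)×3.38
Column 2: 2070×0 + 600×ρ + 29600×2.83 + (z_c − 2070 − 30200)×3.38
The z_c×3.38 term appears on both sides and cancels. Collect the known terms of each column as K = Σ(ρt)_known − 3.38 × (depth of known layers): K_1 = 105050 − 3.38×38200 = −24066; K_2 = 83768 − 3.38×(2070 + 30200) = −25304.6.
Balance: K_1 = K_2 + 600×ρ, so ρ = (K_1 − K_2)/600 = 1238.6/600 = 2.06 g/cm³.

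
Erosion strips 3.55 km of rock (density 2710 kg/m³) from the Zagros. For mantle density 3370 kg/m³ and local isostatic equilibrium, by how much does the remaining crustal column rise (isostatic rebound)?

Unloading: uplift u = e ρ_c/ρ_m = 3.55 km × 2710/3370 = 2.85 km.

2.85 km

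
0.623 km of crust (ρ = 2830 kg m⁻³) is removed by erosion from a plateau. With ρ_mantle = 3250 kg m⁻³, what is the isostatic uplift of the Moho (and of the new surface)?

0.542 km

Unloading: uplift u = e ρ_c/ρ_m = 0.623 km × 2830/3250 = 0.542 km.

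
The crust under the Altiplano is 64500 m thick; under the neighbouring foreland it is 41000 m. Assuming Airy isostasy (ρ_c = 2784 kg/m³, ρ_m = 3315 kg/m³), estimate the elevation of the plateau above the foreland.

3760 m

Excess crust Δ = 64500 m − 41000 m = 23500 m, split between elevation h and root r with h + r = Δ.
Airy balance ρ_c h = (ρ_m − ρ_c) r gives r = h ρ_c/(ρ_m − ρ_c), so h (1 + ρ_c/(ρ_m − ρ_c)) = Δ, i.e. h = Δ (ρ_m − ρ_c)/ρ_m.
h = 23500 m × 531/3315 = 3760 m.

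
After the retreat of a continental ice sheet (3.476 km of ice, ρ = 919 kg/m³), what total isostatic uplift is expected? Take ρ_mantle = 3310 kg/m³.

0.965 km

Removing the load lets mantle flow back in; uplift u satisfies ρ_ice t = ρ_m u.
u = t ρ_ice/ρ_m = 3.476 km × 919/3310 = 0.965 km.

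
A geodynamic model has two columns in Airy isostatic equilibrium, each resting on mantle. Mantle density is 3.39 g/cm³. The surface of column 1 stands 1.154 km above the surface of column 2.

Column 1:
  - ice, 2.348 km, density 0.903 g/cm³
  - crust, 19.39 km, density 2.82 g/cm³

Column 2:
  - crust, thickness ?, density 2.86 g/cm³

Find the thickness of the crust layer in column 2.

Take the compensation level at the base of the deeper column (depth z_c below the surface of column 1) and equate Σ ρ_i t_i down to z_c; mantle fills any gap and the z_c terms cancel.
Column 1: 2.348×0.903 + 19.39×2.82 + (z_c − 21.738)×3.39
Column 2: 1.154×0 + x×2.86 + (z_c − 1.154 − 0 − x)×3.39
The z_c×3.39 term appears on both sides and cancels. Collect the known terms of each column as K = Σ(ρt)_known − 3.39 × (depth of known layers): K_1 = 56.800044 − 3.39×21.738 = −16.891776; K_2 = 0 − 3.39×(1.154 + 0) = −3.91206.
Balance: K_1 = K_2 − x×(3.39 − 2.86), so x = (K_2 − K_1)/(3.39 − 2.86) = 12.9797/0.53 = 24.5 km.

24.5 km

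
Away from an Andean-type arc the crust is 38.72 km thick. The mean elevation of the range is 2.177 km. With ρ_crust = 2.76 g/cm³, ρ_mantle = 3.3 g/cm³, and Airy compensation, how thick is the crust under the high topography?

Root depth r = h ρ_c / (ρ_m − ρ_c) = 2.177 km × 2.76 / 0.54 = 11.13 km.
Total thickness = T + h + r = 38.72 km + 2.177 km + 11.13 km = 52 km.

52 km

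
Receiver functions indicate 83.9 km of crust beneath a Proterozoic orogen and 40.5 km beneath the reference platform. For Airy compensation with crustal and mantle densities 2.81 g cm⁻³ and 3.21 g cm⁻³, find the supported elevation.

Excess crust Δ = 83.9 km − 40.5 km = 43.4 km, split between elevation h and root r with h + r = Δ.
Airy balance ρ_c h = (ρ_m − ρ_c) r gives r = h ρ_c/(ρ_m − ρ_c), so h (1 + ρ_c/(ρ_m − ρ_c)) = Δ, i.e. h = Δ (ρ_m − ρ_c)/ρ_m.
h = 43.4 km × 0.4/3.21 = 5.41 km.

5.41 km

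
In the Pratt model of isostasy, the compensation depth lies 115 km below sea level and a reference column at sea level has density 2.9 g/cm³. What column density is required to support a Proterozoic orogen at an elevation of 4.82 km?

Pratt balance: ρ_ref D = ρ (D + h).
ρ = ρ_ref D/(D + h) = 2.9 × 115 km/(115 km + 4.82 km) = 2.78 g/cm³.

2.78 g/cm³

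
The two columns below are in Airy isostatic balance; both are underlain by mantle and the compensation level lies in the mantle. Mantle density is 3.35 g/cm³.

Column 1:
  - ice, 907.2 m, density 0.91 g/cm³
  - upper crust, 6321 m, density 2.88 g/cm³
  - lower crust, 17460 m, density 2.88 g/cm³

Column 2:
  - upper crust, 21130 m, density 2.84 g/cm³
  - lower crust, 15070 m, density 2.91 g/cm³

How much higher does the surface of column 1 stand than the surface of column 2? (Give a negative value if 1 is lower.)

−1200 m

For any compensation level in the mantle, the mantle terms cancel and isostasy reduces to e = (Σt_1 − Σt_2) − (Σ(ρt)_1 − Σ(ρt)_2) / ρ_m.
Σt_1 = 24688.2 m; Σt_2 = 36200 m; Σ(ρt)_1 = 69314.832; Σ(ρt)_2 = 103862.9 (in m·g/cm³).
e = (24688.2 − 36200) − (69314.832 − 103862.9) / 3.35 = −1200 m.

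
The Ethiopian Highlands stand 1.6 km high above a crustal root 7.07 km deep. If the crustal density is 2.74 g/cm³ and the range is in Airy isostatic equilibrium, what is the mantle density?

3.36 g/cm³

Airy balance: ρ_c h = (ρ_m − ρ_c) r → ρ_m = ρ_c (1 + h/r).
ρ_m = 2.74 × (1 + 1.6 km/7.07 km) = 3.36 g/cm³.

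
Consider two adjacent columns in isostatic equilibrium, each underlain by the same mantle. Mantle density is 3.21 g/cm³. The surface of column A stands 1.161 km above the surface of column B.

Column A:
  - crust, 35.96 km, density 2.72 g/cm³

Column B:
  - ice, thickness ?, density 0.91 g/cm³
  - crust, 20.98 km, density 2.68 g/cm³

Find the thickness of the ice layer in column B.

Take the compensation level at the base of the deeper column (depth z_c below the surface of column A) and equate Σ ρ_i t_i down to z_c; mantle fills any gap and the z_c terms cancel.
Column A: 35.96×2.72 + (z_c − 35.96)×3.21
Column B: 1.161×0 + x×0.91 + 20.98×2.68 + (z_c − 1.161 − 20.98 − x)×3.21
The z_c×3.21 term appears on both sides and cancels. Collect the known terms of each column as K = Σ(ρt)_known − 3.21 × (depth of known layers): K_A = 97.8112 − 3.21×35.96 = −17.6204; K_B = 56.2264 − 3.21×(1.161 + 20.98) = −14.84621.
Balance: K_A = K_B − x×(3.21 − 0.91), so x = (K_B − K_A)/(3.21 − 0.91) = 2.77419/2.3 = 1.21 km.

1.21 km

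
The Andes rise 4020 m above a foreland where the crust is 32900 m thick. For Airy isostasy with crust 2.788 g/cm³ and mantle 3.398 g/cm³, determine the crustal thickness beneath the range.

Root depth r = h ρ_c / (ρ_m − ρ_c) = 4020 m × 2.788 / 0.61 = 18370 m.
Total thickness = T + h + r = 32900 m + 4020 m + 18370 m = 55300 m.

55300 m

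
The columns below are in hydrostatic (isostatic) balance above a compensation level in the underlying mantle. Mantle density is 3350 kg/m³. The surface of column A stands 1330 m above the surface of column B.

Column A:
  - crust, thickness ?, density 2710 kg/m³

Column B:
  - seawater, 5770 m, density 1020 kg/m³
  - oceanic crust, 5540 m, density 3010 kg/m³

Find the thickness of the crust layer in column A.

Take the compensation level at the base of the deeper column (depth z_c below the surface of column A) and equate Σ ρ_i t_i down to z_c; mantle fills any gap and the z_c terms cancel.
Column A: x×2710 + (z_c − 0 − x)×3350
Column B: 1330×0 + 5770×1020 + 5540×3010 + (z_c − 1330 − 11310)×3350
The z_c×3350 term appears on both sides and cancels. Collect the known terms of each column as K = Σ(ρt)_known − 3350 × (depth of known layers): K_A = 0 − 3350×0 = 0; K_B = 22560800 − 3350×(1330 + 11310) = −19783200.
Balance: K_A − x×(3350 − 2710) = K_B, so x = (K_A − K_B)/(3350 − 2710) = 19783200/640 = 30900 m.

30900 m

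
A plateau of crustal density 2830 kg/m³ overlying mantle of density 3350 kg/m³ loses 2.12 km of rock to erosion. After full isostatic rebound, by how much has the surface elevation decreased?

0.329 km

Rebound u = e ρ_c/ρ_m = 2.12 km × 2830/3350 = 1.791 km.
Net surface drop = e − u = 2.12 km − 1.791 km = e (ρ_m − ρ_c)/ρ_m = 0.329 km.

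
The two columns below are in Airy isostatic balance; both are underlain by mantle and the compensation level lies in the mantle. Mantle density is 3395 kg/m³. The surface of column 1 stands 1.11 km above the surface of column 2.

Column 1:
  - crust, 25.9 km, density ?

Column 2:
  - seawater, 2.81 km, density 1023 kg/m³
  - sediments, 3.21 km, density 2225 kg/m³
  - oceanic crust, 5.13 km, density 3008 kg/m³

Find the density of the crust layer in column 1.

2770 kg/m³

Take the compensation level at the base of the deeper column (depth z_c below the surface of column 1) and equate Σ ρ_i t_i down to z_c; mantle fills any gap and the z_c terms cancel.
Column 1: 25.9×ρ + (z_c − 25.9)×3395
Column 2: 1.11×0 + 2.81×1023 + 3.21×2225 + 5.13×3008 + (z_c − 1.11 − 11.15)×3395
The z_c×3395 term appears on both sides and cancels. Collect the known terms of each column as K = Σ(ρt)_known − 3395 × (depth of known layers): K_1 = 0 − 3395×25.9 = −87930.5; K_2 = 25447.92 − 3395×(1.11 + 11.15) = −16174.78.
Balance: K_1 + 25.9×ρ = K_2, so ρ = (K_2 − K_1)/25.9 = 71755.7/25.9 = 2770 kg/m³.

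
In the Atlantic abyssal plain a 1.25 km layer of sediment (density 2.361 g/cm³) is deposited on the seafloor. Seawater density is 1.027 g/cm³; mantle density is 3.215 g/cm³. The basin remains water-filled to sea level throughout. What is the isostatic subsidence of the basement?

Submarine loading: the sediment displaces seawater, and the subsidence is in turn flooded, so s (ρ_m − ρ_w) = t (ρ_sed − ρ_w).
s = 1.25 km × (2.361 − 1.027) / (3.215 − 1.027) = 0.762 km.

0.762 km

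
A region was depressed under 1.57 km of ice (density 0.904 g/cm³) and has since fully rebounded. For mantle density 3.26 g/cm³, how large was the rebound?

0.435 km

Removing the load lets mantle flow back in; uplift u satisfies ρ_ice t = ρ_m u.
u = t ρ_ice/ρ_m = 1.57 km × 0.904/3.26 = 0.435 km.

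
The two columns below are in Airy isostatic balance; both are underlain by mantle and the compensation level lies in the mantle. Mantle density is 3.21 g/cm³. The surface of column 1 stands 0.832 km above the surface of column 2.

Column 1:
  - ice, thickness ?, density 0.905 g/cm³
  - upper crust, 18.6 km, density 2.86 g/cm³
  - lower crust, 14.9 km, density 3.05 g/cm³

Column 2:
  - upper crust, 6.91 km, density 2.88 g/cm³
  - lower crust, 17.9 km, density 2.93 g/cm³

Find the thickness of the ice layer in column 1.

Take the compensation level at the base of the deeper column (depth z_c below the surface of column 1) and equate Σ ρ_i t_i down to z_c; mantle fills any gap and the z_c terms cancel.
Column 1: x×0.905 + 18.6×2.86 + 14.9×3.05 + (z_c − 33.5 − x)×3.21
Column 2: 0.832×0 + 6.91×2.88 + 17.9×2.93 + (z_c − 0.832 − 24.81)×3.21
The z_c×3.21 term appears on both sides and cancels. Collect the known terms of each column as K = Σ(ρt)_known − 3.21 × (depth of known layers): K_1 = 98.641 − 3.21×33.5 = −8.894; K_2 = 72.3478 − 3.21×(0.832 + 24.81) = −9.96302.
Balance: K_1 − x×(3.21 − 0.905) = K_2, so x = (K_1 − K_2)/(3.21 − 0.905) = 1.06902/2.305 = 0.464 km.

0.464 km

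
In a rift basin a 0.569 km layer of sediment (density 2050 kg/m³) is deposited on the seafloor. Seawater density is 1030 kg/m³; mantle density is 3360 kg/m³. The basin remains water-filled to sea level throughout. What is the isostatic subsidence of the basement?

Submarine loading: the sediment displaces seawater, and the subsidence is in turn flooded, so s (ρ_m − ρ_w) = t (ρ_sed − ρ_w).
s = 0.569 km × (2050 − 1030) / (3360 − 1030) = 0.249 km.

0.249 km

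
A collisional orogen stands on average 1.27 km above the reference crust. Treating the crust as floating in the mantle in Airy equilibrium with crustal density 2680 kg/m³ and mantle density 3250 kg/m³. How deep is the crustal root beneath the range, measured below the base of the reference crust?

5.97 km

Isostatic balance requires: the weight of the topography is balanced by the buoyancy of the root, ρ_c h = (ρ_m − ρ_c) r.
r = h · ρ_c / (ρ_m − ρ_c) = 1.27 km × 2680 / (3250 − 2680) = 5.97 km.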